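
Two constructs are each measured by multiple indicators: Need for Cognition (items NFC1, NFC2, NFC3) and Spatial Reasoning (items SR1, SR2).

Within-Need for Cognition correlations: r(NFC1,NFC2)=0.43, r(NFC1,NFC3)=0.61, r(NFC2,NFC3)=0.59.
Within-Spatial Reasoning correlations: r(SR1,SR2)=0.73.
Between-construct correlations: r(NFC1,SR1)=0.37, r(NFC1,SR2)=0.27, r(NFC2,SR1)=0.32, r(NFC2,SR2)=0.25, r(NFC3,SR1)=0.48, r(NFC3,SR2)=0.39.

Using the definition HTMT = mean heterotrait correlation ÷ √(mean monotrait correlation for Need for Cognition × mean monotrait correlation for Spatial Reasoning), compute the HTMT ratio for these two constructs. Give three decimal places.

0.550

Mean heterotrait r = 2.08/6 = 0.3467.
Mean within-NFC = 1.63/3 = 0.5433; mean within-SR = 0.73/1 = 0.7300.
Geometric mean = √(0.5433 × 0.7300) = 0.6298.
HTMT = 0.3467 / 0.6298 = 0.550.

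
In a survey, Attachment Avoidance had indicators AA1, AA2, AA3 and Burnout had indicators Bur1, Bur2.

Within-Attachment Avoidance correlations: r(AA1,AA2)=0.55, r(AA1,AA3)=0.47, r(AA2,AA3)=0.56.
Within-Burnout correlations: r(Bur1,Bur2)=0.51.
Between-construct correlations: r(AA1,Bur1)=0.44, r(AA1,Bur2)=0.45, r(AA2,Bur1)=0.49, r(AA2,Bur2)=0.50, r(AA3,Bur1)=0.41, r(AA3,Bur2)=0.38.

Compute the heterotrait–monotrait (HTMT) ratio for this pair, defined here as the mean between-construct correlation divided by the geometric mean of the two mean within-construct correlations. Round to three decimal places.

0.859

Between-construct mean = 2.67/6 = 0.4450.
Mean within-AA = 1.58/3 = 0.5267; mean within-Bur = 0.51/1 = 0.5100.
Geometric mean = √(0.5267 × 0.5100) = 0.5183.
HTMT = 0.4450 / 0.5183 = 0.859.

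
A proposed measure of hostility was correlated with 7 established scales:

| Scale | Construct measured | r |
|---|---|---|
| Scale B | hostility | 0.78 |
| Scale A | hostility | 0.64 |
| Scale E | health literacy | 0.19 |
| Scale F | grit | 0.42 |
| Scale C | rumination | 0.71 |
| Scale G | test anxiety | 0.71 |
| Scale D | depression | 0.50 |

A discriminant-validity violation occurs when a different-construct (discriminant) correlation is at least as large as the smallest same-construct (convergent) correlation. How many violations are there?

Convergent (same construct = hostility): Scale B, Scale A.
Smallest convergent = 0.64. Discriminant values: 0.19, 0.42, 0.71, 0.71, 0.50; count ≥ 0.64 → 2.

2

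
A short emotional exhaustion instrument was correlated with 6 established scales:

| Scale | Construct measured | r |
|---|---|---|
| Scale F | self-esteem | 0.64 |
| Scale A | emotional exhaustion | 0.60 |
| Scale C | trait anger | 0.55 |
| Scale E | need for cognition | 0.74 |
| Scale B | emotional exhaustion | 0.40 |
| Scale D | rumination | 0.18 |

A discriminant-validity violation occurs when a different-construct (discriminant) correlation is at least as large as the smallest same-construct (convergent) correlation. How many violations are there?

Convergent (same construct = emotional exhaustion): Scale A, Scale B.
Smallest convergent = 0.40. Discriminant values: 0.64, 0.55, 0.74, 0.18; count ≥ 0.40 → 3.

3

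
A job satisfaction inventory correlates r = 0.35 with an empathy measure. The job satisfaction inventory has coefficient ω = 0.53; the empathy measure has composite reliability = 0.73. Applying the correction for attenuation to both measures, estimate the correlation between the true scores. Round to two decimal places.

0.56

r_true = r_obs / √(r_xx · r_yy) = 0.35 / √(0.53 × 0.73) = 0.35 / √0.3869 = 0.35 / 0.6220 ≈ 0.56.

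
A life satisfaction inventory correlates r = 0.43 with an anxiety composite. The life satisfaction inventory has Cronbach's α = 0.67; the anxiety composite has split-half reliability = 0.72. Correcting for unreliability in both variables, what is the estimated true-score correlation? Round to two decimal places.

r_true = r_obs / √(r_xx · r_yy) = 0.43 / √(0.67 × 0.72) = 0.43 / √0.4824 = 0.43 / 0.6946 ≈ 0.62.

0.62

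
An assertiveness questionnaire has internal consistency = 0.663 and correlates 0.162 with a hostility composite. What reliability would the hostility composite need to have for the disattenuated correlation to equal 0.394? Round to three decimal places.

r_true = r_obs / √(r_xx · r_yy) ⇒ 0.394 = 0.162 / √(0.663 · r_yy).
√(0.663 · r_yy) = 0.162 / 0.394 = 0.4112; 0.663 · r_yy = 0.1691; r_yy = 0.1691 / 0.663 ≈ 0.255.

0.255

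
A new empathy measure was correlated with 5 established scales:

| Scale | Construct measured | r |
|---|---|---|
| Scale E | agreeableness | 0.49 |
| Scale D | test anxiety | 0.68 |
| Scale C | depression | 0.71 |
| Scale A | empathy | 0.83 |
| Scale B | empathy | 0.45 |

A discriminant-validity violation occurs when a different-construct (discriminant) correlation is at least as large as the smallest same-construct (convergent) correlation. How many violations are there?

Convergent (same construct = empathy): Scale A, Scale B.
Smallest convergent = 0.45. Discriminant values: 0.49, 0.68, 0.71; count ≥ 0.45 → 3.

3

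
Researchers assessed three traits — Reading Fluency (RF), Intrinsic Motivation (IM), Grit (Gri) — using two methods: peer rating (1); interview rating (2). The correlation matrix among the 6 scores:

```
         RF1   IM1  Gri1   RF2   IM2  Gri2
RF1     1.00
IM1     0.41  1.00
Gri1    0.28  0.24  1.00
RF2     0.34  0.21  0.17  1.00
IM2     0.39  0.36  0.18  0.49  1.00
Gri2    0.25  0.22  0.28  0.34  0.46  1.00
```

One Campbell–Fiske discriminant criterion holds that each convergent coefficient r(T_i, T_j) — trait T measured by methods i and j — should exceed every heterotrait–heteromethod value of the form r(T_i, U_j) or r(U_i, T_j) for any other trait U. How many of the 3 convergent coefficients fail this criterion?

2

Each convergent coefficient versus the relevant comparison correlations:
RF (methods 1·2): 0.34 vs {0.39, 0.21, 0.25, 0.17} → fail.
IM (methods 1·2): 0.36 vs {0.21, 0.39, 0.22, 0.18} → fail.
Gri (methods 1·2): 0.28 vs {0.17, 0.25, 0.18, 0.22} → pass.
2 of 3 fail.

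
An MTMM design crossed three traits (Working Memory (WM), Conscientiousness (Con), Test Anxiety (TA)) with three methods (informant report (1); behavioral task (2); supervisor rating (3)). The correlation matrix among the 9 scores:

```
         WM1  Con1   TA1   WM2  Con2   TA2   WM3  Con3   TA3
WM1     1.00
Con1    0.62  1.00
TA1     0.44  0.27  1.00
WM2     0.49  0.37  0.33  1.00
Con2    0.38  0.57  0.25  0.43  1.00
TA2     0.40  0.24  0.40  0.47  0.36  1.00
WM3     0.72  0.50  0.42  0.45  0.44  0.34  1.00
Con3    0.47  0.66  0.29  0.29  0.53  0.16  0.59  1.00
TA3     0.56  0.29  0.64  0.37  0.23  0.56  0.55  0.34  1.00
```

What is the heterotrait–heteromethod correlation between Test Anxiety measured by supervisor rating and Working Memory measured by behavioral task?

0.37

Different traits and methods: r(TA3, WM2) = 0.37.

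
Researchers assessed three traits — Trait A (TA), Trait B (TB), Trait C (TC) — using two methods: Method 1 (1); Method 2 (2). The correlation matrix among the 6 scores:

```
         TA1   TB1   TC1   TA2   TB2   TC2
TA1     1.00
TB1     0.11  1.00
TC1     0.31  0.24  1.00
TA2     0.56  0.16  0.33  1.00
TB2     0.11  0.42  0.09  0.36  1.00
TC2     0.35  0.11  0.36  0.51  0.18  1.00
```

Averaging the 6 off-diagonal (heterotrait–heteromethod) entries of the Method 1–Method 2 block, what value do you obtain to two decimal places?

HTHM values (method 1 × method 2): 0.11, 0.35, 0.16, 0.11, 0.33, 0.09; mean = 1.15/6 = 0.19.

0.19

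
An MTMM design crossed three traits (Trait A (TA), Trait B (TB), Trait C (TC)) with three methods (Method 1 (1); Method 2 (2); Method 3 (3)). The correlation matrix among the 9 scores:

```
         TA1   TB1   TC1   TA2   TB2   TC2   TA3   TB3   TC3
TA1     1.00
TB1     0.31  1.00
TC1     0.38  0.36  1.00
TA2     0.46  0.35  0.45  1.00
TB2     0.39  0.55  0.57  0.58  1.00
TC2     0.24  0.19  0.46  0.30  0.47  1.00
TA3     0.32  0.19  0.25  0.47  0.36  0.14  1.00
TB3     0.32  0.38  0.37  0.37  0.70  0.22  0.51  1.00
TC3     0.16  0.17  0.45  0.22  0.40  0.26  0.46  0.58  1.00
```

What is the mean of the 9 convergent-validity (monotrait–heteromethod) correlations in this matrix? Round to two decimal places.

Convergent values: 0.46, 0.32, 0.47, 0.55, 0.38, 0.70, 0.46, 0.45, 0.26; mean = 4.05/9 = 0.45.

0.45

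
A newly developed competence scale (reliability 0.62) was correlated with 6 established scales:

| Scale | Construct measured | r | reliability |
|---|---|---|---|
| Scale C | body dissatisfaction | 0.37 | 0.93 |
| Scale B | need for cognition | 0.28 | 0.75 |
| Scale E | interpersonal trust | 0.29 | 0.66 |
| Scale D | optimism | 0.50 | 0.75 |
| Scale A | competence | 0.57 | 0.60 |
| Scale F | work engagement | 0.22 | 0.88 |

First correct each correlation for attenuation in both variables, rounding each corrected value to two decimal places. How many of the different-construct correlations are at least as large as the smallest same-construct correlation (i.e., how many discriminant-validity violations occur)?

0

Disattenuated r (r / √(r_scale · r_new)):
  Scale C (disc): 0.37 / √(0.93·0.62) = 0.49
  Scale B (disc): 0.28 / √(0.75·0.62) = 0.41
  Scale E (disc): 0.29 / √(0.66·0.62) = 0.45
  Scale D (disc): 0.50 / √(0.75·0.62) = 0.73
  Scale A (conv): 0.57 / √(0.60·0.62) = 0.93
  Scale F (disc): 0.22 / √(0.88·0.62) = 0.30
Smallest convergent = 0.93. Discriminant values: 0.49, 0.41, 0.45, 0.73, 0.30; count ≥ 0.93 → 0.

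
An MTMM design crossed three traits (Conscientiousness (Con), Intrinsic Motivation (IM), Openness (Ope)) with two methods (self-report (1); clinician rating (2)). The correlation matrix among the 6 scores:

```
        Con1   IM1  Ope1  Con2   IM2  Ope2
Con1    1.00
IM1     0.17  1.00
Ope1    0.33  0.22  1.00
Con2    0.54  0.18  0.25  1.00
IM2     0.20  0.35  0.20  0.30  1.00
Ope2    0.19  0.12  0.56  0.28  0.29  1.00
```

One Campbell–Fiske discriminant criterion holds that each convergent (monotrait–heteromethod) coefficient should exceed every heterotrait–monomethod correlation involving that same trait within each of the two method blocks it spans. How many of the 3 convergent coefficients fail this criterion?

0

Each convergent coefficient versus the relevant comparison correlations:
Con (methods 1·2): 0.54 vs {0.17, 0.30, 0.33, 0.28} → pass.
IM (methods 1·2): 0.35 vs {0.17, 0.30, 0.22, 0.29} → pass.
Ope (methods 1·2): 0.56 vs {0.33, 0.28, 0.22, 0.29} → pass.
0 of 3 fail.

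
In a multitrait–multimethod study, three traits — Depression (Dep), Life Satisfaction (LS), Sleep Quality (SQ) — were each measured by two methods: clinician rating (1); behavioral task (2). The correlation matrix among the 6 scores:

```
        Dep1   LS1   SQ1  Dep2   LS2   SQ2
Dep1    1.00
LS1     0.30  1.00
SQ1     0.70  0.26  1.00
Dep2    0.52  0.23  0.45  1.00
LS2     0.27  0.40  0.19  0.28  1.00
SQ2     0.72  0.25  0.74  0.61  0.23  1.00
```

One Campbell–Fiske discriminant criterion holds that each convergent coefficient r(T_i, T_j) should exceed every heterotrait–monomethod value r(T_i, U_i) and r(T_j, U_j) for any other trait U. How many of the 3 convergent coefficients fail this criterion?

Checking each validity diagonal entry against its comparison values:
Dep (methods 1·2): 0.52 vs {0.30, 0.28, 0.70, 0.61} → fail.
LS (methods 1·2): 0.40 vs {0.30, 0.28, 0.26, 0.23} → pass.
SQ (methods 1·2): 0.74 vs {0.70, 0.61, 0.26, 0.23} → pass.
1 of 3 fail.

1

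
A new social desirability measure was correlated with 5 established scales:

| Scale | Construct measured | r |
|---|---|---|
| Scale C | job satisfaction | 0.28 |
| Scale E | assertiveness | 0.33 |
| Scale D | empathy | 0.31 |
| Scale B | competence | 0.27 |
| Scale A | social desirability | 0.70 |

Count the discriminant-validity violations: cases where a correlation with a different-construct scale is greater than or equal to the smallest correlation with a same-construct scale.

Convergent (same construct = social desirability): Scale A.
Smallest convergent = 0.70. Discriminant values: 0.28, 0.33, 0.31, 0.27; count ≥ 0.70 → 0.

0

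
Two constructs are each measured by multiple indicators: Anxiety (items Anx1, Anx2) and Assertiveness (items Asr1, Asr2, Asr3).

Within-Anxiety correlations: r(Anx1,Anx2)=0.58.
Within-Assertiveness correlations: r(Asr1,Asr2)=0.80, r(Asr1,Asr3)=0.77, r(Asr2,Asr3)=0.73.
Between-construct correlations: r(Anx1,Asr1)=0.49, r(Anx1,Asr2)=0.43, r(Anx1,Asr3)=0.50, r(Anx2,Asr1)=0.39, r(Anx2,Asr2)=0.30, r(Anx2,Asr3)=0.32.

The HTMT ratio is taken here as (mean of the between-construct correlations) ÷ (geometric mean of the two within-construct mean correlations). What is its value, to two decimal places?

Mean heterotrait r = 2.43/6 = 0.4050.
Mean within-Anx = 0.58/1 = 0.5800; mean within-Asr = 2.30/3 = 0.7667.
Geometric mean = √(0.5800 × 0.7667) = 0.6668.
HTMT = 0.4050 / 0.6668 = 0.61.

0.61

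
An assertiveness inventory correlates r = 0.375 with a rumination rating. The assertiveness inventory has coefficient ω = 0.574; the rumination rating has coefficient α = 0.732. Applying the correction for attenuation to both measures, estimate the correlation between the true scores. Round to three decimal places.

0.579

r_true = r_obs / √(r_xx · r_yy) = 0.375 / √(0.574 × 0.732) = 0.375 / √0.420168 = 0.375 / 0.6482 ≈ 0.579.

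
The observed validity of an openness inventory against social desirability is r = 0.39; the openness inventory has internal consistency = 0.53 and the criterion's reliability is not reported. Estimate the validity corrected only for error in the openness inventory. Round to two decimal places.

Single correction: r_c = r_obs / √r_xx = 0.39 / √0.53 = 0.39 / 0.7280 ≈ 0.54.

0.54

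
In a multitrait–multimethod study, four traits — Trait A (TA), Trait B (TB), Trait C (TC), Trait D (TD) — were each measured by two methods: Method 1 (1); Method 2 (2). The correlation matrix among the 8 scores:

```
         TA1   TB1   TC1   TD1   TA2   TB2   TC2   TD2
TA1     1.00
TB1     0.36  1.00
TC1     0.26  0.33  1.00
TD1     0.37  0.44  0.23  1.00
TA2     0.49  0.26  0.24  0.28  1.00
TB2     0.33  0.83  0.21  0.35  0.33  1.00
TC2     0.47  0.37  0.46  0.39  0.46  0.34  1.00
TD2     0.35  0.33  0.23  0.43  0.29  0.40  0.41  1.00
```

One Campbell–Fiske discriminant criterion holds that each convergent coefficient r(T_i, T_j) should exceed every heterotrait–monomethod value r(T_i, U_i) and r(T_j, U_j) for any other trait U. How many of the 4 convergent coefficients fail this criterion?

2

Each convergent coefficient versus the relevant comparison correlations:
TA (methods 1·2): 0.49 vs {0.36, 0.33, 0.26, 0.46, 0.37, 0.29} → pass.
TB (methods 1·2): 0.83 vs {0.36, 0.33, 0.33, 0.34, 0.44, 0.40} → pass.
TC (methods 1·2): 0.46 vs {0.26, 0.46, 0.33, 0.34, 0.23, 0.41} → fail.
TD (methods 1·2): 0.43 vs {0.37, 0.29, 0.44, 0.40, 0.23, 0.41} → fail.
2 of 4 fail.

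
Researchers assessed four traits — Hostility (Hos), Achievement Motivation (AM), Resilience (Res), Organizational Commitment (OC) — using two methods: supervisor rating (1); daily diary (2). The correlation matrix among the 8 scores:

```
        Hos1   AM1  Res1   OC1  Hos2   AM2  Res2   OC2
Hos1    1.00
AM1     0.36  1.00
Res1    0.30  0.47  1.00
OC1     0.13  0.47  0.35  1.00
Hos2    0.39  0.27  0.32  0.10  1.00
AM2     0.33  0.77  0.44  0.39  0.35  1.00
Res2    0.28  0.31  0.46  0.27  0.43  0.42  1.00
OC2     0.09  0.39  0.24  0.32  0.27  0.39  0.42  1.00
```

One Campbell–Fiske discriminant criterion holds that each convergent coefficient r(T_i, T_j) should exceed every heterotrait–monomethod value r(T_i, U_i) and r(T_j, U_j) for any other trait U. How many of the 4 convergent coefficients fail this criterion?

3

Convergent coefficients and their comparison sets:
Hos (methods 1·2): 0.39 vs {0.36, 0.35, 0.30, 0.43, 0.13, 0.27} → fail.
AM (methods 1·2): 0.77 vs {0.36, 0.35, 0.47, 0.42, 0.47, 0.39} → pass.
Res (methods 1·2): 0.46 vs {0.30, 0.43, 0.47, 0.42, 0.35, 0.42} → fail.
OC (methods 1·2): 0.32 vs {0.13, 0.27, 0.47, 0.39, 0.35, 0.42} → fail.
3 of 4 fail.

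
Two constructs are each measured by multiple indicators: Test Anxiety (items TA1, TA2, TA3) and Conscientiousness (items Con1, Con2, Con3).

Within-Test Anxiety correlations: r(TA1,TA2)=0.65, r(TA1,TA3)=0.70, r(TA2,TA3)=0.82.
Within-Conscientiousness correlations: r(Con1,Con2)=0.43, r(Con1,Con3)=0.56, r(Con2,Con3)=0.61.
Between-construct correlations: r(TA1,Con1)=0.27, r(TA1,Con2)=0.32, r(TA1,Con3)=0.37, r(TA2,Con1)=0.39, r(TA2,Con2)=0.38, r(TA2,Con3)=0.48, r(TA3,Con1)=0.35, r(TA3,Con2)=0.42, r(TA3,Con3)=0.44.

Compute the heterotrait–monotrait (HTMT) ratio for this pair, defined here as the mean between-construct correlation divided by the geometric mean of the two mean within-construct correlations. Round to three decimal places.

0.612

Mean heterotrait r = 3.42/9 = 0.3800.
Mean within-TA = 2.17/3 = 0.7233; mean within-Con = 1.60/3 = 0.5333.
Geometric mean = √(0.7233 × 0.5333) = 0.6211.
HTMT = 0.3800 / 0.6211 = 0.612.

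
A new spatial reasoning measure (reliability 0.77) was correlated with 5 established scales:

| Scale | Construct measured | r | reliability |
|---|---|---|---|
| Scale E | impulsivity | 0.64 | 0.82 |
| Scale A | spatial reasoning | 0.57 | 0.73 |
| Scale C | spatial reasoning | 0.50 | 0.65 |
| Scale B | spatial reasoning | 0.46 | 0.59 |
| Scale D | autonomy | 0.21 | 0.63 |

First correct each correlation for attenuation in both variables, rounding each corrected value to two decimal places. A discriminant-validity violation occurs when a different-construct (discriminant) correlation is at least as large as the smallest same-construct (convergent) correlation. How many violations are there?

Disattenuated r (r / √(r_scale · r_new)):
  Scale E (disc): 0.64 / √(0.82·0.77) = 0.81
  Scale A (conv): 0.57 / √(0.73·0.77) = 0.76
  Scale C (conv): 0.50 / √(0.65·0.77) = 0.71
  Scale B (conv): 0.46 / √(0.59·0.77) = 0.68
  Scale D (disc): 0.21 / √(0.63·0.77) = 0.30
Smallest convergent = 0.68. Discriminant values: 0.81, 0.30; count ≥ 0.68 → 1.

1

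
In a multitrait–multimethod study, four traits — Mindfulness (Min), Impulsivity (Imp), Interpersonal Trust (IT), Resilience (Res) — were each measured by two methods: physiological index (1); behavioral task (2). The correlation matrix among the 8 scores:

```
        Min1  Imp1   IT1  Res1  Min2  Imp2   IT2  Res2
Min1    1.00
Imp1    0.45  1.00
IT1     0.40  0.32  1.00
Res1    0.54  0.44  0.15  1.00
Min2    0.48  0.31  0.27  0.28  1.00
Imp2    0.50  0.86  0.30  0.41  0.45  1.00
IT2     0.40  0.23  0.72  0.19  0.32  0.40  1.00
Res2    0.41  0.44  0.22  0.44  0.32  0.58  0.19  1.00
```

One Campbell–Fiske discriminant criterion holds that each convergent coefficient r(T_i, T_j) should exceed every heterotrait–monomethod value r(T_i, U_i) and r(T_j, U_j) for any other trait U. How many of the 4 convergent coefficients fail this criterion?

Each convergent coefficient versus the relevant comparison correlations:
Min (methods 1·2): 0.48 vs {0.45, 0.45, 0.40, 0.32, 0.54, 0.32} → fail.
Imp (methods 1·2): 0.86 vs {0.45, 0.45, 0.32, 0.40, 0.44, 0.58} → pass.
IT (methods 1·2): 0.72 vs {0.40, 0.32, 0.32, 0.40, 0.15, 0.19} → pass.
Res (methods 1·2): 0.44 vs {0.54, 0.32, 0.44, 0.58, 0.15, 0.19} → fail.
2 of 4 fail.

2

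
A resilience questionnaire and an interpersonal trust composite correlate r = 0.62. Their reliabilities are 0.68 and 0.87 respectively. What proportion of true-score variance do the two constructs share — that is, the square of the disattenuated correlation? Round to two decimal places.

0.65

Disattenuated r = 0.62 / √(0.68 × 0.87) = 0.62 / 0.7692 = 0.8060.
Shared true-score variance = 0.8060² = 0.6496 ≈ 0.65.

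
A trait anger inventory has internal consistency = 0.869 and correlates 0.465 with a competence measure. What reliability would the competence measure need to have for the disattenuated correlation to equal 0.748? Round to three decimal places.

r_true = r_obs / √(r_xx · r_yy) ⇒ 0.748 = 0.465 / √(0.869 · r_yy).
√(0.869 · r_yy) = 0.465 / 0.748 = 0.6217; 0.869 · r_yy = 0.3865; r_yy = 0.3865 / 0.869 ≈ 0.445.

0.445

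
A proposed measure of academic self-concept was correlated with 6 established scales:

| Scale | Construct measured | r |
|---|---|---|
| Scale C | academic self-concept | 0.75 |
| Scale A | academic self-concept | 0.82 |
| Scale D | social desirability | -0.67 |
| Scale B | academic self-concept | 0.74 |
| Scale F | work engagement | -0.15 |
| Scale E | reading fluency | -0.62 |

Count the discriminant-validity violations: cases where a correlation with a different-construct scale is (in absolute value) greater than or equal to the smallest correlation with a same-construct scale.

Convergent (same construct = academic self-concept): Scale C, Scale A, Scale B.
Smallest convergent = 0.74. Discriminant |r|: 0.67, 0.15, 0.62; count ≥ 0.74 → 0.

0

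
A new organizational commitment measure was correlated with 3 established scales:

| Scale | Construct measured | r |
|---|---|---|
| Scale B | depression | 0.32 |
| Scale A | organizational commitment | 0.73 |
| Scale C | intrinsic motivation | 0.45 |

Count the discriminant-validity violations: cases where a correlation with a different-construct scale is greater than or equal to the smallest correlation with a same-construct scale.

Convergent (same construct = organizational commitment): Scale A.
Smallest convergent = 0.73. Discriminant values: 0.32, 0.45; count ≥ 0.73 → 0.

0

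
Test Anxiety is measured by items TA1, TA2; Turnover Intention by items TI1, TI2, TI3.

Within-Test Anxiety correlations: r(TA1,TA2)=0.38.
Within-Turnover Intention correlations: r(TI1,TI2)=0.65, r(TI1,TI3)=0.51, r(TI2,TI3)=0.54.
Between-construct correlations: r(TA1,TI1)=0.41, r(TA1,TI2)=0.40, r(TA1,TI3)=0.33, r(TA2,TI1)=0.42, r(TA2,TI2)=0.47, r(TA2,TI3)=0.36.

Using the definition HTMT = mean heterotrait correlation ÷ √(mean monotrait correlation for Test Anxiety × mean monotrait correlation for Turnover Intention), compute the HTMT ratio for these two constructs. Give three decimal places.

0.858

Mean heterotrait r = 2.39/6 = 0.3983.
Mean within-TA = 0.38/1 = 0.3800; mean within-TI = 1.70/3 = 0.5667.
Geometric mean = √(0.3800 × 0.5667) = 0.4641.
HTMT = 0.3983 / 0.4641 = 0.858.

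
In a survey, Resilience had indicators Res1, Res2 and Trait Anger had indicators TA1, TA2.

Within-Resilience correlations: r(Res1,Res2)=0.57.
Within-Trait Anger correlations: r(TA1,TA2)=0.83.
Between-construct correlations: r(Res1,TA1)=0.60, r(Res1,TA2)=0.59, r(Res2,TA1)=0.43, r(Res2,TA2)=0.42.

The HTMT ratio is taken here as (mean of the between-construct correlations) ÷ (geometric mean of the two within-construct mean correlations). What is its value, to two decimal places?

Mean heterotrait r = 2.04/4 = 0.5100.
Mean within-Res = 0.57/1 = 0.5700; mean within-TA = 0.83/1 = 0.8300.
Geometric mean = √(0.5700 × 0.8300) = 0.6878.
HTMT = 0.5100 / 0.6878 = 0.74.

0.74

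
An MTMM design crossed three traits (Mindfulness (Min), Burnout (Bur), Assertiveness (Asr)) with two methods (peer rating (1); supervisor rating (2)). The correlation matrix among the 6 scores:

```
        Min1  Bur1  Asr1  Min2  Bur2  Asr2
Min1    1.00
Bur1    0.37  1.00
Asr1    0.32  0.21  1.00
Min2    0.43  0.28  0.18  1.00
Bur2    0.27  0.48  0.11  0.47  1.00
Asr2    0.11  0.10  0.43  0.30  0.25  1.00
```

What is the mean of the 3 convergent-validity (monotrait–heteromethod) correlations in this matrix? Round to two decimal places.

0.45

Convergent values: 0.43, 0.48, 0.43; mean = 1.34/3 = 0.45.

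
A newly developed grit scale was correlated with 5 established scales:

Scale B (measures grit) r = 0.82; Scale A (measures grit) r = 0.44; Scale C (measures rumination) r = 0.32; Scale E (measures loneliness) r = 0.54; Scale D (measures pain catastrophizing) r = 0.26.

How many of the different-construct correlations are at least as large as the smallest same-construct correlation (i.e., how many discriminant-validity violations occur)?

1

Convergent (same construct = grit): Scale B, Scale A.
Smallest convergent = 0.44. Discriminant values: 0.32, 0.54, 0.26; count ≥ 0.44 → 1.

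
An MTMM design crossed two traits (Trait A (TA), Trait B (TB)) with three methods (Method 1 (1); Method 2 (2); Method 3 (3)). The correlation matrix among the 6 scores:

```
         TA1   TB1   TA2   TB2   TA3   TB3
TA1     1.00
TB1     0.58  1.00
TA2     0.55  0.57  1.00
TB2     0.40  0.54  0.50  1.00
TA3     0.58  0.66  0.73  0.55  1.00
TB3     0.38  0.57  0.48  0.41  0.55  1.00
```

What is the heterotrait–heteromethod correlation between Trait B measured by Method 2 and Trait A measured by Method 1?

0.40

Different traits and methods: r(TB2, TA1) = 0.40.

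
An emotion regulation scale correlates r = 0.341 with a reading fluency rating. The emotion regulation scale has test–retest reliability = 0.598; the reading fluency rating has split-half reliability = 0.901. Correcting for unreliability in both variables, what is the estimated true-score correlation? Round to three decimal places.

r_true = r_obs / √(r_xx · r_yy) = 0.341 / √(0.598 × 0.901) = 0.341 / √0.538798 = 0.341 / 0.7340 ≈ 0.465.

0.465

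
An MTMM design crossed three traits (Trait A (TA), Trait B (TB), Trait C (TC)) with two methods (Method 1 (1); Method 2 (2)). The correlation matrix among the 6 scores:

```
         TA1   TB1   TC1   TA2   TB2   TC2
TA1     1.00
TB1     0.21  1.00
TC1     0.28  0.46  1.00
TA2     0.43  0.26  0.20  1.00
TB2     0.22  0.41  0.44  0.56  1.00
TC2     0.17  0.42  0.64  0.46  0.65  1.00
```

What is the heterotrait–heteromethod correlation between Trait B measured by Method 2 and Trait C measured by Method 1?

0.44

Different traits and methods: r(TB2, TC1) = 0.44.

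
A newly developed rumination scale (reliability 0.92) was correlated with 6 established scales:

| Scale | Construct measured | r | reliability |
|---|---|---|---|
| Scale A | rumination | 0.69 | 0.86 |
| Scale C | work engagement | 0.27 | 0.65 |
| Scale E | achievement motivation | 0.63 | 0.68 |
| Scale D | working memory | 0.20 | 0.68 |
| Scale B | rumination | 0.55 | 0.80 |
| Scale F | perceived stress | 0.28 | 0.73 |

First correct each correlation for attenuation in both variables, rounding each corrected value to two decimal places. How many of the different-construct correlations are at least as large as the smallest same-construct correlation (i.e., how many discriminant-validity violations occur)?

Disattenuated r (r / √(r_scale · r_new)):
  Scale A (conv): 0.69 / √(0.86·0.92) = 0.78
  Scale C (disc): 0.27 / √(0.65·0.92) = 0.35
  Scale E (disc): 0.63 / √(0.68·0.92) = 0.80
  Scale D (disc): 0.20 / √(0.68·0.92) = 0.25
  Scale B (conv): 0.55 / √(0.80·0.92) = 0.64
  Scale F (disc): 0.28 / √(0.73·0.92) = 0.34
Smallest convergent = 0.64. Discriminant values: 0.35, 0.80, 0.25, 0.34; count ≥ 0.64 → 1.

1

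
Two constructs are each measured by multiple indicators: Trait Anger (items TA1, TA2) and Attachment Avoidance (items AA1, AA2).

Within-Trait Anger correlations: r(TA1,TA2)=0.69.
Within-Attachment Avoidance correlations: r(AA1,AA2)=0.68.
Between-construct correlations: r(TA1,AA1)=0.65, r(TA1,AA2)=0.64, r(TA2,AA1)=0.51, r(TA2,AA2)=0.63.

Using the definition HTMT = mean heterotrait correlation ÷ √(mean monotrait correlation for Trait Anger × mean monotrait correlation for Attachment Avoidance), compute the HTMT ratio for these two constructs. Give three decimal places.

0.887

Mean heterotrait r = 2.43/4 = 0.6075.
Mean within-TA = 0.69/1 = 0.6900; mean within-AA = 0.68/1 = 0.6800.
Geometric mean = √(0.6900 × 0.6800) = 0.6850.
HTMT = 0.6075 / 0.6850 = 0.887.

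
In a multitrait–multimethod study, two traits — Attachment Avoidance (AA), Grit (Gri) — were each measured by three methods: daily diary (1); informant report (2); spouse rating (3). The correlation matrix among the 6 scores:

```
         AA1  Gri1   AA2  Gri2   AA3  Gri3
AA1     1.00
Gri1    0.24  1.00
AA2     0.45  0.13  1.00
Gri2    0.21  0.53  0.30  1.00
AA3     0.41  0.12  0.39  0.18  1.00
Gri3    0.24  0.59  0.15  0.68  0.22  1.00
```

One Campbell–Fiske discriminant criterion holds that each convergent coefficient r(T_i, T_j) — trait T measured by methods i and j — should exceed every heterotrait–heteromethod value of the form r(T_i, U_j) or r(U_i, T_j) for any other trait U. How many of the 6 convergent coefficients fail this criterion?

0

Each convergent coefficient versus the relevant comparison correlations:
AA (methods 1·2): 0.45 vs {0.21, 0.13} → pass.
AA (methods 1·3): 0.41 vs {0.24, 0.12} → pass.
AA (methods 2·3): 0.39 vs {0.15, 0.18} → pass.
Gri (methods 1·2): 0.53 vs {0.13, 0.21} → pass.
Gri (methods 1·3): 0.59 vs {0.12, 0.24} → pass.
Gri (methods 2·3): 0.68 vs {0.18, 0.15} → pass.
0 of 6 fail.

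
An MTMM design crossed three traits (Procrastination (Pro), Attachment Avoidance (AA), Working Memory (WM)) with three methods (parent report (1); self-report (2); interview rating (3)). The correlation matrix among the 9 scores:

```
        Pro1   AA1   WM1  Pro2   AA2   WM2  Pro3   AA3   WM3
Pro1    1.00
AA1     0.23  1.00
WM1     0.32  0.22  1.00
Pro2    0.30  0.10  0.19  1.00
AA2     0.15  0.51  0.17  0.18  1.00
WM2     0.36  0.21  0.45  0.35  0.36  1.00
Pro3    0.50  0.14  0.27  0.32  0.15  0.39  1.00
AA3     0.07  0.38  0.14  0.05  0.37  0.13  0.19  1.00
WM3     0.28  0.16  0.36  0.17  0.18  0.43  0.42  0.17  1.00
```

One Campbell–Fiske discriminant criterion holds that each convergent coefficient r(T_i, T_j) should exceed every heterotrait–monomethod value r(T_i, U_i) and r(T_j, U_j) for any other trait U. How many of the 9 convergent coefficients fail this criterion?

3

Checking each validity diagonal entry against its comparison values:
Pro (methods 1·2): 0.30 vs {0.23, 0.18, 0.32, 0.35} → fail.
Pro (methods 1·3): 0.50 vs {0.23, 0.19, 0.32, 0.42} → pass.
Pro (methods 2·3): 0.32 vs {0.18, 0.19, 0.35, 0.42} → fail.
AA (methods 1·2): 0.51 vs {0.23, 0.18, 0.22, 0.36} → pass.
AA (methods 1·3): 0.38 vs {0.23, 0.19, 0.22, 0.17} → pass.
AA (methods 2·3): 0.37 vs {0.18, 0.19, 0.36, 0.17} → pass.
WM (methods 1·2): 0.45 vs {0.32, 0.35, 0.22, 0.36} → pass.
WM (methods 1·3): 0.36 vs {0.32, 0.42, 0.22, 0.17} → fail.
WM (methods 2·3): 0.43 vs {0.35, 0.42, 0.36, 0.17} → pass.
3 of 9 fail.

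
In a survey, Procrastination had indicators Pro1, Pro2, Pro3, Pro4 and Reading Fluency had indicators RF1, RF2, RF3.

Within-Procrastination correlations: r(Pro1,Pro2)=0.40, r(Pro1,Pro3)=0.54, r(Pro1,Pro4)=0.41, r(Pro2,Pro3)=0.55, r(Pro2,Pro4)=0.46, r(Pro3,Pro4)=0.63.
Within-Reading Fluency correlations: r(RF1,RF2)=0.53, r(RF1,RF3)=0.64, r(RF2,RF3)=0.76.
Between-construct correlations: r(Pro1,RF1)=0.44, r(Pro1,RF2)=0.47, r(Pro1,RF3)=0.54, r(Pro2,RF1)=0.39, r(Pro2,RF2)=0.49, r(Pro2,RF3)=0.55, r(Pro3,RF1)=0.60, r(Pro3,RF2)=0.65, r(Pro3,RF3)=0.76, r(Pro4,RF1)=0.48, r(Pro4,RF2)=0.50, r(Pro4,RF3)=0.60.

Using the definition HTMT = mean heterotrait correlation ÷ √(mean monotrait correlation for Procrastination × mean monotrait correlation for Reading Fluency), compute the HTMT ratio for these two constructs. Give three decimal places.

0.952

Between-construct mean = 6.47/12 = 0.5392.
Mean within-Pro = 2.99/6 = 0.4983; mean within-RF = 1.93/3 = 0.6433.
Geometric mean = √(0.4983 × 0.6433) = 0.5662.
HTMT = 0.5392 / 0.5662 = 0.952.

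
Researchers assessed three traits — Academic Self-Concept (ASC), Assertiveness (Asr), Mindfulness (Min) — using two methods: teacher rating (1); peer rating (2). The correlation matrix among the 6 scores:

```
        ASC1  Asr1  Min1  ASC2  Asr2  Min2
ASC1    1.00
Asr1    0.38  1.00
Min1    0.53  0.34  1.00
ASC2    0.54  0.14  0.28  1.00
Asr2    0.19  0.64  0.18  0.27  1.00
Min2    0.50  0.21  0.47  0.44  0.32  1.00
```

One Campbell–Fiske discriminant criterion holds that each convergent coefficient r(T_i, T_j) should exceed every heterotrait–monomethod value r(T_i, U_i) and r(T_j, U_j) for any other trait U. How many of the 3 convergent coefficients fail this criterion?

Each convergent coefficient versus the relevant comparison correlations:
ASC (methods 1·2): 0.54 vs {0.38, 0.27, 0.53, 0.44} → pass.
Asr (methods 1·2): 0.64 vs {0.38, 0.27, 0.34, 0.32} → pass.
Min (methods 1·2): 0.47 vs {0.53, 0.44, 0.34, 0.32} → fail.
1 of 3 fail.

1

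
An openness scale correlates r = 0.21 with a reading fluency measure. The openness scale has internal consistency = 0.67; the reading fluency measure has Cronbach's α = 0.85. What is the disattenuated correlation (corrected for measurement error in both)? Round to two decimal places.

0.28

r_true = r_obs / √(r_xx · r_yy) = 0.21 / √(0.67 × 0.85) = 0.21 / √0.5695 = 0.21 / 0.7547 ≈ 0.28.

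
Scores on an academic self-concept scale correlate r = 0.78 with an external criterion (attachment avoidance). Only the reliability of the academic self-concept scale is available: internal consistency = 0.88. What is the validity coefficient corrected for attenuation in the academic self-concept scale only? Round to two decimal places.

Single correction: r_c = r_obs / √r_xx = 0.78 / √0.88 = 0.78 / 0.9381 ≈ 0.83.

0.83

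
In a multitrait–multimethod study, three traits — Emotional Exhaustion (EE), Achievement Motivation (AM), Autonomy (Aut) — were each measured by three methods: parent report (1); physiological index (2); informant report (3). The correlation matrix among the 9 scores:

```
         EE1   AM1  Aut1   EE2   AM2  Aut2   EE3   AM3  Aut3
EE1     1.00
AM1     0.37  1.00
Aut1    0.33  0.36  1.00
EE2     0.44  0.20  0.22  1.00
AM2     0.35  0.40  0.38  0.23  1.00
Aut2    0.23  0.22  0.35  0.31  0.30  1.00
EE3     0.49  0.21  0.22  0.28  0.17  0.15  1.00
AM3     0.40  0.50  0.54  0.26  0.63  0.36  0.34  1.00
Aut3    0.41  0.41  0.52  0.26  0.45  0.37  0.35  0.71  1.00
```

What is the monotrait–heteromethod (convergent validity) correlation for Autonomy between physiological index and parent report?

Same trait (Aut), different methods: r(Aut2, Aut1) = 0.35.

0.35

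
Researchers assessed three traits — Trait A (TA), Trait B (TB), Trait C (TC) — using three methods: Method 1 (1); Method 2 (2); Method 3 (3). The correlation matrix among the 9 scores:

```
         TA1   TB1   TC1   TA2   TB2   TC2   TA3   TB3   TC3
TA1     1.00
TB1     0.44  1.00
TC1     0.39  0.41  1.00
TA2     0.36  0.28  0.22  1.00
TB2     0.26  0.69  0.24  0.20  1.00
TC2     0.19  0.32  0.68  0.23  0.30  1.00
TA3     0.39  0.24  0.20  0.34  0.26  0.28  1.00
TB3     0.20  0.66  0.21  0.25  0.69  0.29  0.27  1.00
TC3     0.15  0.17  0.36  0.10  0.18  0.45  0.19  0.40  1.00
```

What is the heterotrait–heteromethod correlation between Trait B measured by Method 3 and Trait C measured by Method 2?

0.29

Different traits and methods: r(TB3, TC2) = 0.29.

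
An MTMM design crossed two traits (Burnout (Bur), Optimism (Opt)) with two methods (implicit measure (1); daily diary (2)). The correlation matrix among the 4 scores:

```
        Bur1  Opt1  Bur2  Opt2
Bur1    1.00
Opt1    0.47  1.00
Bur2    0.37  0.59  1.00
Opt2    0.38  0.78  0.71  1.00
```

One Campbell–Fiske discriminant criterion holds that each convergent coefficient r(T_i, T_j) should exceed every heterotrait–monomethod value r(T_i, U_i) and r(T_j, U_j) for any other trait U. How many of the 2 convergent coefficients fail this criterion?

1

Each convergent coefficient versus the relevant comparison correlations:
Bur (methods 1·2): 0.37 vs {0.47, 0.71} → fail.
Opt (methods 1·2): 0.78 vs {0.47, 0.71} → pass.
1 of 2 fail.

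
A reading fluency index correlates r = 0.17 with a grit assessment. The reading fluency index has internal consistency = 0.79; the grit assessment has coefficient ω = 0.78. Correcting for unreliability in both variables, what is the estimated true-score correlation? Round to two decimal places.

r_true = r_obs / √(r_xx · r_yy) = 0.17 / √(0.79 × 0.78) = 0.17 / √0.6162 = 0.17 / 0.7850 ≈ 0.22.

0.22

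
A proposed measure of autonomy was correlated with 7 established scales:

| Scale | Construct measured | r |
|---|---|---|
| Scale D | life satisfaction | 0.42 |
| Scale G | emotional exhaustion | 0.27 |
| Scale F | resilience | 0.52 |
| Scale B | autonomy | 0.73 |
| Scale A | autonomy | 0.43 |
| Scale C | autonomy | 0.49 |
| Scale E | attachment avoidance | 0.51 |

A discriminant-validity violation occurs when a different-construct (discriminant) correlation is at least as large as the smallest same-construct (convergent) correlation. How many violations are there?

Convergent (same construct = autonomy): Scale B, Scale A, Scale C.
Smallest convergent = 0.43. Discriminant values: 0.42, 0.27, 0.52, 0.51; count ≥ 0.43 → 2.

2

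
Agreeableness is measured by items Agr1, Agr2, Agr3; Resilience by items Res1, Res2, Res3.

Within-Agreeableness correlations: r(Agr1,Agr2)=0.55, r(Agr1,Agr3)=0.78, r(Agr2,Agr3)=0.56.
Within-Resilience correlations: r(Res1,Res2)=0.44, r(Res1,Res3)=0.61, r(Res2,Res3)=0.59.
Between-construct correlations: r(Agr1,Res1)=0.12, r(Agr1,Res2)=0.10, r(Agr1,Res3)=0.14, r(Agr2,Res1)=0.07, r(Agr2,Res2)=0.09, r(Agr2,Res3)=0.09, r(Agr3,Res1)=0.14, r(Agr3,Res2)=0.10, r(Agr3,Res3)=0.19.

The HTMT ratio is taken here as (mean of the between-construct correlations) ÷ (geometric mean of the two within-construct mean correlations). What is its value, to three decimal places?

Mean heterotrait r = 1.04/9 = 0.1156.
Mean within-Agr = 1.89/3 = 0.6300; mean within-Res = 1.64/3 = 0.5467.
Geometric mean = √(0.6300 × 0.5467) = 0.5869.
HTMT = 0.1156 / 0.5869 = 0.197.

0.197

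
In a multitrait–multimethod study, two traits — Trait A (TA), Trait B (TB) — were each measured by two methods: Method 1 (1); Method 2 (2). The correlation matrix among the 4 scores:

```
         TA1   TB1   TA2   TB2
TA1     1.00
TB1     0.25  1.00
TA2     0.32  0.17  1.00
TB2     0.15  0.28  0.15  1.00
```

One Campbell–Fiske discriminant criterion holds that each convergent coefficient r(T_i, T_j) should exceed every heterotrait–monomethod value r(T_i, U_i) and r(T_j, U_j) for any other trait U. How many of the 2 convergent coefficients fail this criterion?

0

Each convergent coefficient versus the relevant comparison correlations:
TA (methods 1·2): 0.32 vs {0.25, 0.15} → pass.
TB (methods 1·2): 0.28 vs {0.25, 0.15} → pass.
0 of 2 fail.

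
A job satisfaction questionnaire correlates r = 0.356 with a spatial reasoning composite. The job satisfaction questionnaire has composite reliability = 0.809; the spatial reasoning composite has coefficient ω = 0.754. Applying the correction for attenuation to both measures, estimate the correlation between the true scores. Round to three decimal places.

r_true = r_obs / √(r_xx · r_yy) = 0.356 / √(0.809 × 0.754) = 0.356 / √0.609986 = 0.356 / 0.7810 ≈ 0.456.

0.456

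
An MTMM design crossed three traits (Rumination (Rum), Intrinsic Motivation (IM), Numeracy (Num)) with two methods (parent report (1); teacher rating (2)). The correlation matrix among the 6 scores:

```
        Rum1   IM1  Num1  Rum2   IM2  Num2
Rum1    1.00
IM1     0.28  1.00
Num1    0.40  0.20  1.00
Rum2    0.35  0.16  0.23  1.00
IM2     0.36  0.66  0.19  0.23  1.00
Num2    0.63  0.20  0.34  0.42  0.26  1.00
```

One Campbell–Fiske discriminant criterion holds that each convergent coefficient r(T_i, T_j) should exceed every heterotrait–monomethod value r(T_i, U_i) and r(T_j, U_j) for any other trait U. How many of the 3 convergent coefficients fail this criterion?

2

Convergent coefficients and their comparison sets:
Rum (methods 1·2): 0.35 vs {0.28, 0.23, 0.40, 0.42} → fail.
IM (methods 1·2): 0.66 vs {0.28, 0.23, 0.20, 0.26} → pass.
Num (methods 1·2): 0.34 vs {0.40, 0.42, 0.20, 0.26} → fail.
2 of 3 fail.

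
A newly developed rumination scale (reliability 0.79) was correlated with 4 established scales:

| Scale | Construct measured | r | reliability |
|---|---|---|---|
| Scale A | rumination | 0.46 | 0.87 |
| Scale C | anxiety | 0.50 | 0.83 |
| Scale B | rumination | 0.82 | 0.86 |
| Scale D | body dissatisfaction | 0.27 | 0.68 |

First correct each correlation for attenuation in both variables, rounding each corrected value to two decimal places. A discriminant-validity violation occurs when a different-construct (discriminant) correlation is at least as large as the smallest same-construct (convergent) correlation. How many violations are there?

1

Disattenuated r (r / √(r_scale · r_new)):
  Scale A (conv): 0.46 / √(0.87·0.79) = 0.55
  Scale C (disc): 0.50 / √(0.83·0.79) = 0.62
  Scale B (conv): 0.82 / √(0.86·0.79) = 0.99
  Scale D (disc): 0.27 / √(0.68·0.79) = 0.37
Smallest convergent = 0.55. Discriminant values: 0.62, 0.37; count ≥ 0.55 → 1.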